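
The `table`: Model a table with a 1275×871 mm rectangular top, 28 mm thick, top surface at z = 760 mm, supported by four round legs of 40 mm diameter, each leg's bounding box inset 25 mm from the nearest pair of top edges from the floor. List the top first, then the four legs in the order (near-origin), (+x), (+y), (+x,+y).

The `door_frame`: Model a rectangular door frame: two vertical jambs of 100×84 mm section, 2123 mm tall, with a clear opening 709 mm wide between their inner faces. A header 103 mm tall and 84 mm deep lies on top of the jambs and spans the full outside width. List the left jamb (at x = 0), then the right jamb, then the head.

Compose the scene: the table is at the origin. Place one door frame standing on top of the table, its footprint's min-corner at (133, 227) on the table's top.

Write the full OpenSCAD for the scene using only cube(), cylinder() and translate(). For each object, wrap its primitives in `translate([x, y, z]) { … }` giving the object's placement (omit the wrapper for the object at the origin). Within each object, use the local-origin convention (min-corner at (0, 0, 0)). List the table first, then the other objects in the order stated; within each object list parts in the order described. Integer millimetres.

translate([0, 0, 732]) cube([1275, 871, 28]);
translate([45, 45, 0]) cylinder(h = 732, r = 20);
translate([1230, 45, 0]) cylinder(h = 732, r = 20);
translate([45, 826, 0]) cylinder(h = 732, r = 20);
translate([1230, 826, 0]) cylinder(h = 732, r = 20);
translate([133, 227, 760]) {
  cube([100, 84, 2123]);
  translate([809, 0, 0]) cube([100, 84, 2123]);
  translate([0, 0, 2123]) cube([909, 84, 103]);
}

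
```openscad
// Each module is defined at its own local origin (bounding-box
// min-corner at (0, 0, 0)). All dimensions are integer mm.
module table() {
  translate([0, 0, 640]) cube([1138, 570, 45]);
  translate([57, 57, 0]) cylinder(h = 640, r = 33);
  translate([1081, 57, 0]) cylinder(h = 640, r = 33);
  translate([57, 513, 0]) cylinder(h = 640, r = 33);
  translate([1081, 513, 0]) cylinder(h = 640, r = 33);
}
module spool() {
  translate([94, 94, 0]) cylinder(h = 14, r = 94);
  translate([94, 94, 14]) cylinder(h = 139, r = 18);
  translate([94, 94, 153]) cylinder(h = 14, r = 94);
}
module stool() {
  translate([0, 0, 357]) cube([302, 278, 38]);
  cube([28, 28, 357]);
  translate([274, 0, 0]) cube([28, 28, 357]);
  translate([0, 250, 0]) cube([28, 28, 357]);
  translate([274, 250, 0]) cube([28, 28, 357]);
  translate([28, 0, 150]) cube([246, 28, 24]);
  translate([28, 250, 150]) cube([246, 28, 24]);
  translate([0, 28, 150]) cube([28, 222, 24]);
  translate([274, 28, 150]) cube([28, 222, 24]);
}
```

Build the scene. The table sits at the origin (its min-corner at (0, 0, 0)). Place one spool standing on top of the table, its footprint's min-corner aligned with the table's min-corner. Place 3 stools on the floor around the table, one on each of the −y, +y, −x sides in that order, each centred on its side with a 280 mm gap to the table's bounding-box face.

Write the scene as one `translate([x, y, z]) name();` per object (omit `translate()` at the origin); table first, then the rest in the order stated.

table();
translate([0, 0, 685]) spool();
translate([418, -558, 0]) stool();
translate([418, 850, 0]) stool();
translate([-582, 146, 0]) stool();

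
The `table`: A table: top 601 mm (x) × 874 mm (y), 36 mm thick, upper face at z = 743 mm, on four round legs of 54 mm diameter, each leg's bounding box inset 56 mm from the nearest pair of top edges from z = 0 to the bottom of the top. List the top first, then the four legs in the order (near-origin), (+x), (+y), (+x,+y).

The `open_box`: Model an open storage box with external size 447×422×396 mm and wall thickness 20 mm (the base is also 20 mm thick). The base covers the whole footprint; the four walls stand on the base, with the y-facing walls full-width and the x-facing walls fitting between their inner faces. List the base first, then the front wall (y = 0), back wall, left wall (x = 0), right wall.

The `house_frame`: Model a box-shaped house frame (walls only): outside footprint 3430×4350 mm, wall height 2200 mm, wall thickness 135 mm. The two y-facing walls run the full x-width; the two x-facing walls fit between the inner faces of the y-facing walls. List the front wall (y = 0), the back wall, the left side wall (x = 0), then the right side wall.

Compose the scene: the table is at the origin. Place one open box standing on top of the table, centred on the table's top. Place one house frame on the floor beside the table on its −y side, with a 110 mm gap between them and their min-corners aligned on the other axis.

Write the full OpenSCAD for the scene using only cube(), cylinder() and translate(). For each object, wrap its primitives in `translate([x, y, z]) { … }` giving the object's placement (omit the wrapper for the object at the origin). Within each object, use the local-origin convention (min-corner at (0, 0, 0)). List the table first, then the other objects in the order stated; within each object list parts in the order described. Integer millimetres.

translate([0, 0, 707]) cube([601, 874, 36]);
translate([83, 83, 0]) cylinder(h = 707, r = 27);
translate([518, 83, 0]) cylinder(h = 707, r = 27);
translate([83, 791, 0]) cylinder(h = 707, r = 27);
translate([518, 791, 0]) cylinder(h = 707, r = 27);
translate([77, 226, 743]) {
  cube([447, 422, 20]);
  translate([0, 0, 20]) cube([447, 20, 376]);
  translate([0, 402, 20]) cube([447, 20, 376]);
  translate([0, 20, 20]) cube([20, 382, 376]);
  translate([427, 20, 20]) cube([20, 382, 376]);
}
translate([0, -4460, 0]) {
  cube([3430, 135, 2200]);
  translate([0, 4215, 0]) cube([3430, 135, 2200]);
  translate([0, 135, 0]) cube([135, 4080, 2200]);
  translate([3295, 135, 0]) cube([135, 4080, 2200]);
}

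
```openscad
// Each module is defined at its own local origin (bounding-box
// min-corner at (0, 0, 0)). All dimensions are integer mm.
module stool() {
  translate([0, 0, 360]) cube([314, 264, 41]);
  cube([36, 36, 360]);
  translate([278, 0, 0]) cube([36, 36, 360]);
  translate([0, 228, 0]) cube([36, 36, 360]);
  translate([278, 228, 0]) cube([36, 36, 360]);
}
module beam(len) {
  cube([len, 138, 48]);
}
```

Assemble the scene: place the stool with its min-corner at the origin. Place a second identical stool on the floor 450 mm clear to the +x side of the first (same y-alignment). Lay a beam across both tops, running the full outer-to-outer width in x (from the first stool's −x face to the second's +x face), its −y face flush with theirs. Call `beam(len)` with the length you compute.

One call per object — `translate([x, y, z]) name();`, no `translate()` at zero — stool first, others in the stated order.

stool();
translate([764, 0, 0]) stool();
translate([0, 0, 401]) beam(1078);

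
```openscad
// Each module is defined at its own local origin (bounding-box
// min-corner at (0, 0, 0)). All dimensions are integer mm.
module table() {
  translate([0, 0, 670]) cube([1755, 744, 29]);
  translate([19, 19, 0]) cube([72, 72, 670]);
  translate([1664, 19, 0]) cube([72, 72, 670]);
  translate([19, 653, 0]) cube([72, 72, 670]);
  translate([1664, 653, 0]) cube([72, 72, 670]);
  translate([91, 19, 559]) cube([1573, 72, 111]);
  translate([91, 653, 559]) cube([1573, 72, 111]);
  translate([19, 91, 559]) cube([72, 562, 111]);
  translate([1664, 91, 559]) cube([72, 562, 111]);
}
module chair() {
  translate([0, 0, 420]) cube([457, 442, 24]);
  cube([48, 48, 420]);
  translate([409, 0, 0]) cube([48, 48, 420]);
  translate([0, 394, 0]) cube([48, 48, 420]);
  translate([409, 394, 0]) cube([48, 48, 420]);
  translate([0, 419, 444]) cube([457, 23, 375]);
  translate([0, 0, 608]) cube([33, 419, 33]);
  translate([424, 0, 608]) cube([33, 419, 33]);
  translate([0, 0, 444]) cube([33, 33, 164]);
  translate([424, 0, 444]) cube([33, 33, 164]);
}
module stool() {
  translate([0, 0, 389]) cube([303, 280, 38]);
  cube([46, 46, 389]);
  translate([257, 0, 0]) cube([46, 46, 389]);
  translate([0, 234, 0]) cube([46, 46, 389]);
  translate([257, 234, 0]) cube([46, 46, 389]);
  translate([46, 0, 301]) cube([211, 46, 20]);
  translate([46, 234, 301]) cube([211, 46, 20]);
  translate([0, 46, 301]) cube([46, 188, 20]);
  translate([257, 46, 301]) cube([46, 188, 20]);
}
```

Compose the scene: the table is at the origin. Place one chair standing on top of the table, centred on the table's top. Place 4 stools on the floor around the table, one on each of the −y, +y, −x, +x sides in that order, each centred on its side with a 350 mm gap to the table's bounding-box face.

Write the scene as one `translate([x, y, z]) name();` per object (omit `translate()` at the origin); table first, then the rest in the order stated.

table();
translate([649, 151, 699]) chair();
translate([726, -630, 0]) stool();
translate([726, 1094, 0]) stool();
translate([-653, 232, 0]) stool();
translate([2105, 232, 0]) stool();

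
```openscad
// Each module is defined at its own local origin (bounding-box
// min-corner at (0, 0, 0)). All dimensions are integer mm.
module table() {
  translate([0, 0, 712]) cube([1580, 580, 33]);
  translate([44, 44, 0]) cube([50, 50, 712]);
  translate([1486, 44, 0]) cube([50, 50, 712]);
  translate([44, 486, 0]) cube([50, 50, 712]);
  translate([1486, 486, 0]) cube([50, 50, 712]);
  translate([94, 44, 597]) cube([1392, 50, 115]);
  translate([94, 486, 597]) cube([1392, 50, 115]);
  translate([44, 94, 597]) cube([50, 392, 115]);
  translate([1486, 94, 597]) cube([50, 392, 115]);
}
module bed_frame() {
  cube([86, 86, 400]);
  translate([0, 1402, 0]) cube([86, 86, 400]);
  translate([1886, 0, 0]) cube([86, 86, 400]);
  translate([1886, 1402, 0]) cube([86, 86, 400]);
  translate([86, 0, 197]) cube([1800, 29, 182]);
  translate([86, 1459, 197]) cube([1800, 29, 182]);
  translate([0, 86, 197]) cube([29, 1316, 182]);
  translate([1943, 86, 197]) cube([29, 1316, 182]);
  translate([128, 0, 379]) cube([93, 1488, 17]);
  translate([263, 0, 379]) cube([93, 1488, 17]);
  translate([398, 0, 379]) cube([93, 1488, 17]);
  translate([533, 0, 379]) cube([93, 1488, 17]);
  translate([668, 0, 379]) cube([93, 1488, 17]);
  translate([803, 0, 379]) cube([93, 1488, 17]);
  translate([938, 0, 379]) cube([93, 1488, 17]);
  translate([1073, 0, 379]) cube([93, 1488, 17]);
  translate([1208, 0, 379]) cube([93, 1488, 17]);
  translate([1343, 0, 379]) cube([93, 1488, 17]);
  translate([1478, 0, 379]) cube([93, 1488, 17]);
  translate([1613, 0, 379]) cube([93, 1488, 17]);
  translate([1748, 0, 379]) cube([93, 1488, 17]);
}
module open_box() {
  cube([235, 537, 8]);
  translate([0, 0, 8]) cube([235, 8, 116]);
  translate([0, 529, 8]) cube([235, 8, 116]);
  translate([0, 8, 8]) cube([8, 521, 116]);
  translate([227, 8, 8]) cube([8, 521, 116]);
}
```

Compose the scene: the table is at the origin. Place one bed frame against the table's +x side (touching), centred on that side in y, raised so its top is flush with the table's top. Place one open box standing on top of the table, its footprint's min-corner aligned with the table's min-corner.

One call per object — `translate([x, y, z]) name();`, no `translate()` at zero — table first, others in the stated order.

table();
translate([1580, -454, 345]) bed_frame();
translate([0, 0, 745]) open_box();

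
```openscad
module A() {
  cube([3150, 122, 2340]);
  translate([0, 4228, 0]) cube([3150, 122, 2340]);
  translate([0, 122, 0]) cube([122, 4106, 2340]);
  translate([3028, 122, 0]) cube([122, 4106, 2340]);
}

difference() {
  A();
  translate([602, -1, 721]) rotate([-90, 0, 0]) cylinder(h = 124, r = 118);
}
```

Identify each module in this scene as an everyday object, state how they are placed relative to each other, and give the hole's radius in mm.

The subtracted cylinder has r = 118 mm.

A is a house frame. The house frame has a circular hole through its front wall. The hole's radius is 118 mm.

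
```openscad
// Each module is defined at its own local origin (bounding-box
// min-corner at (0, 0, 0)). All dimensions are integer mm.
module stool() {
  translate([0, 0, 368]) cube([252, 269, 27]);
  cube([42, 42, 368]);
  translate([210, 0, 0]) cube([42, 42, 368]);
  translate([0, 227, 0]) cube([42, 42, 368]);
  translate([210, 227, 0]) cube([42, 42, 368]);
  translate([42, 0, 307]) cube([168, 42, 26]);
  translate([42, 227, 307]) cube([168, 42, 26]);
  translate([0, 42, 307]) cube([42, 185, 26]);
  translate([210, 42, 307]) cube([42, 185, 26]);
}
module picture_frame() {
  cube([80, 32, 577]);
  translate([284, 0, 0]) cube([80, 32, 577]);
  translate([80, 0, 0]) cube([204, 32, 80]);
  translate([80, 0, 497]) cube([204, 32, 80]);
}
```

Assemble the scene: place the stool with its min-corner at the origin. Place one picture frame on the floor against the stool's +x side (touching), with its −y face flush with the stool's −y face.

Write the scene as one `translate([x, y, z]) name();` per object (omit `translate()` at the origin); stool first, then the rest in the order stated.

stool();
translate([252, 0, 0]) picture_frame();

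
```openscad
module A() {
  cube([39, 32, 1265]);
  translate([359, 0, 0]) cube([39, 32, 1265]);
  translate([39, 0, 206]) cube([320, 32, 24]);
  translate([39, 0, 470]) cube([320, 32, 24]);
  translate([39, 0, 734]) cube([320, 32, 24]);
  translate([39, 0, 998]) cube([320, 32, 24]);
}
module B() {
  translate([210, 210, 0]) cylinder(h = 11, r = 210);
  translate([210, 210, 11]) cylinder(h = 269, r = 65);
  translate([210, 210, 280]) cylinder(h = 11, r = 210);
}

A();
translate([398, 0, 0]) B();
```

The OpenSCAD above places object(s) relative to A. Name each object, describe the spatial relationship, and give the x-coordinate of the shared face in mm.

The ladder's +x face and the spool's −x face are both at x = 398 mm.

A is a ladder. B is a spool. The spool is against the ladder's +x side, with their −y faces flush. The x-coordinate of the shared face is 398 mm.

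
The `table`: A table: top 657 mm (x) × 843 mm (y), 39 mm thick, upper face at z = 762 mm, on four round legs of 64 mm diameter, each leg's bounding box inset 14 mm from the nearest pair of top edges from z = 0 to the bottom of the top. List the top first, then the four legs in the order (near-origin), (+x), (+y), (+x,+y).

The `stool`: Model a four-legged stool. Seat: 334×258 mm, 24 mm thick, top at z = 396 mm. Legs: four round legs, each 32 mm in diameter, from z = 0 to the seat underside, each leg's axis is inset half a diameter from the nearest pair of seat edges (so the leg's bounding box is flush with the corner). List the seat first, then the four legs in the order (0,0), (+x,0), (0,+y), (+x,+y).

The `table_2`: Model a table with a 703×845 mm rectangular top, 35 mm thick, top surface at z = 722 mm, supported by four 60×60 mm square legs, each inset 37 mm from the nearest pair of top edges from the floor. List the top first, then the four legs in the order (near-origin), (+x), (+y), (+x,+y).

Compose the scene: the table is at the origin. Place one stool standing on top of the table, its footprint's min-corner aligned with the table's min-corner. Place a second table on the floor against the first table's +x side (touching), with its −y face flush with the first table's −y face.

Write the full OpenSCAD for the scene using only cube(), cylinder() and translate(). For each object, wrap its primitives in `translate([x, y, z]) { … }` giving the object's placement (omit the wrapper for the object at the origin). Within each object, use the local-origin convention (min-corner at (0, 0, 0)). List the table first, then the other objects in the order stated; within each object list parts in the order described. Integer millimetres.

translate([0, 0, 723]) cube([657, 843, 39]);
translate([46, 46, 0]) cylinder(h = 723, r = 32);
translate([611, 46, 0]) cylinder(h = 723, r = 32);
translate([46, 797, 0]) cylinder(h = 723, r = 32);
translate([611, 797, 0]) cylinder(h = 723, r = 32);
translate([0, 0, 762]) {
  translate([0, 0, 372]) cube([334, 258, 24]);
  translate([16, 16, 0]) cylinder(h = 372, r = 16);
  translate([318, 16, 0]) cylinder(h = 372, r = 16);
  translate([16, 242, 0]) cylinder(h = 372, r = 16);
  translate([318, 242, 0]) cylinder(h = 372, r = 16);
}
translate([657, 0, 0]) {
  translate([0, 0, 687]) cube([703, 845, 35]);
  translate([37, 37, 0]) cube([60, 60, 687]);
  translate([606, 37, 0]) cube([60, 60, 687]);
  translate([37, 748, 0]) cube([60, 60, 687]);
  translate([606, 748, 0]) cube([60, 60, 687]);
}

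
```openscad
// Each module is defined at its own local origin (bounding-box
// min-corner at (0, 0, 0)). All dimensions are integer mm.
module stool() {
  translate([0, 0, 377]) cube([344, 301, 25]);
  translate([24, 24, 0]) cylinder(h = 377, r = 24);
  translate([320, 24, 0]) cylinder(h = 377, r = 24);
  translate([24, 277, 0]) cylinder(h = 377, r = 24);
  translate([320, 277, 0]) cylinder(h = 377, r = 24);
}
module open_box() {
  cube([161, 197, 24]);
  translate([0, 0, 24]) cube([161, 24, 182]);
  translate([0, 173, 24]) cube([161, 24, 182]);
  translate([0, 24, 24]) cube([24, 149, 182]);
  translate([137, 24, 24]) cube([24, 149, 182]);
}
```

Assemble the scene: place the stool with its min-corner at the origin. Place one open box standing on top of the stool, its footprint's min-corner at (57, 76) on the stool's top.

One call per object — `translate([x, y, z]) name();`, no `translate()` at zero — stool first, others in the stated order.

stool();
translate([57, 76, 402]) open_box();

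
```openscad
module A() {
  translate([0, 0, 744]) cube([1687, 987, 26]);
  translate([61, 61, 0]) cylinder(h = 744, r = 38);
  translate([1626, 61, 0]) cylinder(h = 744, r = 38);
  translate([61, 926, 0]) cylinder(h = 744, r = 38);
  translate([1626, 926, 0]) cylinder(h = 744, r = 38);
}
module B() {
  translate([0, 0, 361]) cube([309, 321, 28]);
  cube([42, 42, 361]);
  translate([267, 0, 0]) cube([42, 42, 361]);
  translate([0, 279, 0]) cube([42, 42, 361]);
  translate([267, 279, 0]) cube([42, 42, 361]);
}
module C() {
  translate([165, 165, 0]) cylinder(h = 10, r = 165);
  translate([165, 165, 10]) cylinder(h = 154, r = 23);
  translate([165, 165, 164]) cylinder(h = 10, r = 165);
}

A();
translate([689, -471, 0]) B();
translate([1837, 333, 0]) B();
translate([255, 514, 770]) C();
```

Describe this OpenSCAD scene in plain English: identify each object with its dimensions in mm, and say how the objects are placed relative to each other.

A is a table with a 1687×987 mm rectangular top, 26 mm thick, top surface at z = 770 mm, supported by four round legs of 76 mm diameter, each leg's bounding box inset 23 mm from the nearest pair of top edges, running from the floor.

B is a four-legged stool. The seat is 309×321 mm, 28 mm thick, top at z = 389 mm. It stands on four square legs, each 42×42 mm in cross-section, from z = 0 to the seat underside, each flush with a corner of the seat.

C is a spool: two coaxial disc flanges of radius 165 mm and thickness 10 mm, joined by a core cylinder of radius 23 mm and height 154 mm. The lower flange rests on z = 0 and the three cylinders share a vertical axis.

Two stools sit around the table at the −y, +x sides. The spool is on top of the table.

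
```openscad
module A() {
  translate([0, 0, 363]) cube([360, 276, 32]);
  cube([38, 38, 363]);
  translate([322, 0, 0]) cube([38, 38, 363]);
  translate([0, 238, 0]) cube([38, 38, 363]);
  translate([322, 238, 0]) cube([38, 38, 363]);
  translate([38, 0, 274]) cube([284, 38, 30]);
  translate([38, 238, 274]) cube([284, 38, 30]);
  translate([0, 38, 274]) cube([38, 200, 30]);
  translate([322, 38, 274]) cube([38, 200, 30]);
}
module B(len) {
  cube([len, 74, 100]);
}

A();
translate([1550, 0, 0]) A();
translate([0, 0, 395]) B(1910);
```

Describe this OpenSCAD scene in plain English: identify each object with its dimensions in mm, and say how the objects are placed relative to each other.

A is a simple wooden stool: a rectangular seat 360 mm (x) by 276 mm (y), 32 mm thick, top face at z = 395 mm, on four square legs, each 38×38 mm in cross-section. The legs rest on z = 0, each flush with a corner of the seat. Four stretchers, 38 mm wide and 30 mm tall, connect adjacent legs with their undersides at z = 274 mm, each running between the inner faces of the legs it joins and aligned with the legs' outer faces on the other axis.

B is a rectangular beam 1910 mm long (x), 74 mm deep (y), 100 mm thick (z).

The beam spans the tops of two stools placed 1190 mm apart, resting at z = 395 mm.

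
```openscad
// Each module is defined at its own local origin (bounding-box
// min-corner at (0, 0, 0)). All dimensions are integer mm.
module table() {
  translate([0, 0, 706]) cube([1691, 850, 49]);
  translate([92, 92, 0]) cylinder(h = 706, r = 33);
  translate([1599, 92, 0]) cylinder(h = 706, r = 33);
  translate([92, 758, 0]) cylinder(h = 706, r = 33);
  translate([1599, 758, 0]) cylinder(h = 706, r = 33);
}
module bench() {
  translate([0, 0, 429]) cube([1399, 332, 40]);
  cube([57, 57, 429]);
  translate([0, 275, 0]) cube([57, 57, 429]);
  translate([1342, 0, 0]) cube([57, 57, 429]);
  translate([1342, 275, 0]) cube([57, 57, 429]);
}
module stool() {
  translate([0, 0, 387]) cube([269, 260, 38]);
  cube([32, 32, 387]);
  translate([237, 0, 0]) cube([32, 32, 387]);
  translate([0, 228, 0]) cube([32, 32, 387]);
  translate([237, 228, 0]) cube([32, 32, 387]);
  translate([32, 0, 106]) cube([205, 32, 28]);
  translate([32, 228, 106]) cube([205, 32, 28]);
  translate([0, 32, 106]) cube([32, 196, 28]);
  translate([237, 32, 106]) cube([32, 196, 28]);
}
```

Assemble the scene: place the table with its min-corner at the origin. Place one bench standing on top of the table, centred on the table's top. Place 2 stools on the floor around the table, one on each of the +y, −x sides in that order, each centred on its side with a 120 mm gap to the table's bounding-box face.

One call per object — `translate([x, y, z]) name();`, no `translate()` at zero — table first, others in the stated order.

table();
translate([146, 259, 755]) bench();
translate([711, 970, 0]) stool();
translate([-389, 295, 0]) stool();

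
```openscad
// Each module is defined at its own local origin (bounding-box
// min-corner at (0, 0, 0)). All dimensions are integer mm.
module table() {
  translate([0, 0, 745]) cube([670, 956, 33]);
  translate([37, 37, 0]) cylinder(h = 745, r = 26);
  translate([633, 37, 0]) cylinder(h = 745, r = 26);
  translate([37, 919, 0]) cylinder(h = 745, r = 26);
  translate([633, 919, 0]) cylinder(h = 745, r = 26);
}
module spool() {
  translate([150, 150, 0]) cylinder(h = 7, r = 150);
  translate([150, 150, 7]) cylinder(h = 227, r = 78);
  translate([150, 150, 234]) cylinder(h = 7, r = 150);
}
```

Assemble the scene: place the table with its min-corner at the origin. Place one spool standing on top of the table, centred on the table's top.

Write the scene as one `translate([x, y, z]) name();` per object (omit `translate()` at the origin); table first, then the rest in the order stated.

table();
translate([185, 328, 778]) spool();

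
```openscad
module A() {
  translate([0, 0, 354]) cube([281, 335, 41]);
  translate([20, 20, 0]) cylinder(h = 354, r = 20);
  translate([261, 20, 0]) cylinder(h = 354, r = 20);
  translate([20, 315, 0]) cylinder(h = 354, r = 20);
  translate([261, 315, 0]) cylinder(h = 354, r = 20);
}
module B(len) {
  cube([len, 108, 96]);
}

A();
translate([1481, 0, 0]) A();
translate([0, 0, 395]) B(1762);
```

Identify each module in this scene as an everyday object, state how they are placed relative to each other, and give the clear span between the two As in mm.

A is a stool. B is a beam. A beam spans the tops of two stools. The clear span between the two stools is 1200 mm.

Second stool starts at x = 1481; first ends at x = 281; clear span = 1481 − 281 = 1200 mm.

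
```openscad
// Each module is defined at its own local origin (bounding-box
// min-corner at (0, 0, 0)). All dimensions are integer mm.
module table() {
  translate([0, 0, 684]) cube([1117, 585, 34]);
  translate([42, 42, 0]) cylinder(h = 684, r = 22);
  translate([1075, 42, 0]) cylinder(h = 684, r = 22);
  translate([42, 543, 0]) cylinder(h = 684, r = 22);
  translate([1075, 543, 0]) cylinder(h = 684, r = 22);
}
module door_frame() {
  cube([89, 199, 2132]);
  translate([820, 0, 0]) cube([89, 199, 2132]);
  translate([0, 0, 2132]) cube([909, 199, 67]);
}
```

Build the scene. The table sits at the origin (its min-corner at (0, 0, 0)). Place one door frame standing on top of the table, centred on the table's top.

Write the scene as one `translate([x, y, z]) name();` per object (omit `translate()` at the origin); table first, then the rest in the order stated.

table();
translate([104, 193, 718]) door_frame();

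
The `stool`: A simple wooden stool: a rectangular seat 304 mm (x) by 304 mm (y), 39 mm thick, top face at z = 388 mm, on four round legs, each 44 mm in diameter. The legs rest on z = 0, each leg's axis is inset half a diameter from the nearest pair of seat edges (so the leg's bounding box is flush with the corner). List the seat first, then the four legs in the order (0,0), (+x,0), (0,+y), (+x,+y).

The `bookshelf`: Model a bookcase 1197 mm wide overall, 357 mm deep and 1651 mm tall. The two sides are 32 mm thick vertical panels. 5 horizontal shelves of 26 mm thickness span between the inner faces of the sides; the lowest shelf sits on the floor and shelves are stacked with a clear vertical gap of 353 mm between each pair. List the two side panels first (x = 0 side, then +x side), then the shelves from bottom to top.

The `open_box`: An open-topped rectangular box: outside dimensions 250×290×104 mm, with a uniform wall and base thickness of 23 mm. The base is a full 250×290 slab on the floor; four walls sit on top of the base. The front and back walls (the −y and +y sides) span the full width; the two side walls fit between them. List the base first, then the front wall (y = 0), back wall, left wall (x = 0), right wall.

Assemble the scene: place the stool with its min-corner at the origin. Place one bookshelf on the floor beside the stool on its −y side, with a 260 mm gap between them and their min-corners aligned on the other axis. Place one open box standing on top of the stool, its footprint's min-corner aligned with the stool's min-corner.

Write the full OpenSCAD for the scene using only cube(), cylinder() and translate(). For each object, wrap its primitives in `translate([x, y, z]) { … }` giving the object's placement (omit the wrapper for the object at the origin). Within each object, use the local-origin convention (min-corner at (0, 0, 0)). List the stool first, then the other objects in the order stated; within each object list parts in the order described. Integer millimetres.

translate([0, 0, 349]) cube([304, 304, 39]);
translate([22, 22, 0]) cylinder(h = 349, r = 22);
translate([282, 22, 0]) cylinder(h = 349, r = 22);
translate([22, 282, 0]) cylinder(h = 349, r = 22);
translate([282, 282, 0]) cylinder(h = 349, r = 22);
translate([0, -617, 0]) {
  cube([32, 357, 1651]);
  translate([1165, 0, 0]) cube([32, 357, 1651]);
  translate([32, 0, 0]) cube([1133, 357, 26]);
  translate([32, 0, 379]) cube([1133, 357, 26]);
  translate([32, 0, 758]) cube([1133, 357, 26]);
  translate([32, 0, 1137]) cube([1133, 357, 26]);
  translate([32, 0, 1516]) cube([1133, 357, 26]);
}
translate([0, 0, 388]) {
  cube([250, 290, 23]);
  translate([0, 0, 23]) cube([250, 23, 81]);
  translate([0, 267, 23]) cube([250, 23, 81]);
  translate([0, 23, 23]) cube([23, 244, 81]);
  translate([227, 23, 23]) cube([23, 244, 81]);
}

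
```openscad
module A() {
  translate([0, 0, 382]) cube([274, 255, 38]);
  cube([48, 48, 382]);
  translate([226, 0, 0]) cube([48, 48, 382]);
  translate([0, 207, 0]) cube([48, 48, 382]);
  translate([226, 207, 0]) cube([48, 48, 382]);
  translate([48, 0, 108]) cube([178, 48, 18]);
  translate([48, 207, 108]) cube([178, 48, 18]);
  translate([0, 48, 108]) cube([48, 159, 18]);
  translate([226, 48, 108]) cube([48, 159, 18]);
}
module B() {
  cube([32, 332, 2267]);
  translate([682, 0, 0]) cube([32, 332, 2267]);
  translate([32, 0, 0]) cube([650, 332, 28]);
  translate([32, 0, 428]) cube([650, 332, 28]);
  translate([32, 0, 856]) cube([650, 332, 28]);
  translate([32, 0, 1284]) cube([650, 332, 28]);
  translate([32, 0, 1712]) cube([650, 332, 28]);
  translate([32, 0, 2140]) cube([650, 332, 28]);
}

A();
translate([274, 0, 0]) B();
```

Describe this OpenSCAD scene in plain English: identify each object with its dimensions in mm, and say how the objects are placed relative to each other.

A is a four-legged stool. The seat is 274×255 mm, 38 mm thick, top at z = 420 mm. It stands on four square legs, each 48×48 mm in cross-section, from z = 0 to the seat underside, each flush with a corner of the seat. Four stretchers, 48 mm wide and 18 mm tall, connect adjacent legs with their undersides at z = 108 mm, each running between the inner faces of the legs it joins and aligned with the legs' outer faces on the other axis.

B is a bookshelf 714 mm wide overall, 332 mm deep and 2267 mm tall. The two sides are 32 mm thick vertical panels. 6 horizontal shelves of 28 mm thickness span between the inner faces of the sides; the lowest shelf sits on the floor and shelves are stacked with a clear vertical gap of 400 mm between each pair.

The bookshelf is against the stool's +x side, with their −y faces flush.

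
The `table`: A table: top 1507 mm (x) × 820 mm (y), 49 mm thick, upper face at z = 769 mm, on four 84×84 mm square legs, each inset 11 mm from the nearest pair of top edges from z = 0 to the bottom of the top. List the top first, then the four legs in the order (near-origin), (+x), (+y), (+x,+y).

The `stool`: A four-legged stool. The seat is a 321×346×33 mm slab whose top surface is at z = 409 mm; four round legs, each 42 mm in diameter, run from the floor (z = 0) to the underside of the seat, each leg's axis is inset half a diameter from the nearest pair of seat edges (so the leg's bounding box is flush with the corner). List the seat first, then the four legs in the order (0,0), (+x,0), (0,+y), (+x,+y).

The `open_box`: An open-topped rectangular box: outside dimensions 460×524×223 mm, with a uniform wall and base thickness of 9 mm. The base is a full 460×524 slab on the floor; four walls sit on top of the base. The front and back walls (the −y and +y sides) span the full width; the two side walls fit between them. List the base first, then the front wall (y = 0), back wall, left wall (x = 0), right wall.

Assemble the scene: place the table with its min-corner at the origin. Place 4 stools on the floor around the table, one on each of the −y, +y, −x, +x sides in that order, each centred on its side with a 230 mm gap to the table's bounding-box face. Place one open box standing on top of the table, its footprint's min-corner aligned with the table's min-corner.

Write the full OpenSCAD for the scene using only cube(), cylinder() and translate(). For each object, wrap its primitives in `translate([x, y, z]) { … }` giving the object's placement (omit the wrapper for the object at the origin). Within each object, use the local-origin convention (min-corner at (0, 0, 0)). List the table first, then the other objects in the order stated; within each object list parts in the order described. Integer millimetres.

translate([0, 0, 720]) cube([1507, 820, 49]);
translate([11, 11, 0]) cube([84, 84, 720]);
translate([1412, 11, 0]) cube([84, 84, 720]);
translate([11, 725, 0]) cube([84, 84, 720]);
translate([1412, 725, 0]) cube([84, 84, 720]);
translate([593, -576, 0]) {
  translate([0, 0, 376]) cube([321, 346, 33]);
  translate([21, 21, 0]) cylinder(h = 376, r = 21);
  translate([300, 21, 0]) cylinder(h = 376, r = 21);
  translate([21, 325, 0]) cylinder(h = 376, r = 21);
  translate([300, 325, 0]) cylinder(h = 376, r = 21);
}
translate([593, 1050, 0]) {
  translate([0, 0, 376]) cube([321, 346, 33]);
  translate([21, 21, 0]) cylinder(h = 376, r = 21);
  translate([300, 21, 0]) cylinder(h = 376, r = 21);
  translate([21, 325, 0]) cylinder(h = 376, r = 21);
  translate([300, 325, 0]) cylinder(h = 376, r = 21);
}
translate([-551, 237, 0]) {
  translate([0, 0, 376]) cube([321, 346, 33]);
  translate([21, 21, 0]) cylinder(h = 376, r = 21);
  translate([300, 21, 0]) cylinder(h = 376, r = 21);
  translate([21, 325, 0]) cylinder(h = 376, r = 21);
  translate([300, 325, 0]) cylinder(h = 376, r = 21);
}
translate([1737, 237, 0]) {
  translate([0, 0, 376]) cube([321, 346, 33]);
  translate([21, 21, 0]) cylinder(h = 376, r = 21);
  translate([300, 21, 0]) cylinder(h = 376, r = 21);
  translate([21, 325, 0]) cylinder(h = 376, r = 21);
  translate([300, 325, 0]) cylinder(h = 376, r = 21);
}
translate([0, 0, 769]) {
  cube([460, 524, 9]);
  translate([0, 0, 9]) cube([460, 9, 214]);
  translate([0, 515, 9]) cube([460, 9, 214]);
  translate([0, 9, 9]) cube([9, 506, 214]);
  translate([451, 9, 9]) cube([9, 506, 214]);
}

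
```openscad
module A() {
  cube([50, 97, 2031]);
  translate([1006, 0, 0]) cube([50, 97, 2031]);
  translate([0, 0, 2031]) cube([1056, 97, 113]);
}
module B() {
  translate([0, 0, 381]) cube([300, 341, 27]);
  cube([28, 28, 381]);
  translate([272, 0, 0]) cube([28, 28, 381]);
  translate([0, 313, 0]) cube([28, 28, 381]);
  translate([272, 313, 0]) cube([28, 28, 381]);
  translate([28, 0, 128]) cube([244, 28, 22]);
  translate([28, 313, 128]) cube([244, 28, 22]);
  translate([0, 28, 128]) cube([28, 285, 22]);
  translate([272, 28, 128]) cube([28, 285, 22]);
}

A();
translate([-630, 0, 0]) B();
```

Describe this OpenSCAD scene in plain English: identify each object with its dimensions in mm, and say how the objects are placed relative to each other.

A is a rectangular door frame: two vertical jambs of 50×97 mm section, 2031 mm tall, with a clear opening 956 mm wide between their inner faces. A header 113 mm tall and 97 mm deep lies on top of the jambs and spans the full outside width.

B is a four-legged stool. The seat is a 300×341×27 mm slab whose top surface is at z = 408 mm; four square legs, each 28×28 mm in cross-section, run from the floor (z = 0) to the underside of the seat, each flush with a corner of the seat. Four stretchers, 28 mm wide and 22 mm tall, connect adjacent legs with their undersides at z = 128 mm, each running between the inner faces of the legs it joins and aligned with the legs' outer faces on the other axis.

The stool is on the floor beside the door frame on its −x side.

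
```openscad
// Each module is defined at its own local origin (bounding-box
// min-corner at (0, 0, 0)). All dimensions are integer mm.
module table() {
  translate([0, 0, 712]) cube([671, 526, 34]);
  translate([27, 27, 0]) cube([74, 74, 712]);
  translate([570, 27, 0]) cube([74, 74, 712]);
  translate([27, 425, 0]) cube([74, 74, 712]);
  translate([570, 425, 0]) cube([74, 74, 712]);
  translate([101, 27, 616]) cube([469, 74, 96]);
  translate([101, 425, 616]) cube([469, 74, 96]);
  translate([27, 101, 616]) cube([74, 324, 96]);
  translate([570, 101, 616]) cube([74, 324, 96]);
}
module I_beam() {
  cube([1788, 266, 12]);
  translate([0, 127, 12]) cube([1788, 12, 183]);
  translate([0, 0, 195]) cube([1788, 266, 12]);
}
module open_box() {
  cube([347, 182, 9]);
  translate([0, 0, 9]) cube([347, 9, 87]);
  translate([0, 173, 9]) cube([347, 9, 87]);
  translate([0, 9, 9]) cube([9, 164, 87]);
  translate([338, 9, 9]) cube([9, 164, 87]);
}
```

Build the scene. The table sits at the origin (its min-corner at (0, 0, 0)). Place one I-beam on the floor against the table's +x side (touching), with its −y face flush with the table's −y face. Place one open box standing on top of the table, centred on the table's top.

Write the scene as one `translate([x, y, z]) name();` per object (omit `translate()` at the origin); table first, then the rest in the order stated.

table();
translate([671, 0, 0]) I_beam();
translate([162, 172, 746]) open_box();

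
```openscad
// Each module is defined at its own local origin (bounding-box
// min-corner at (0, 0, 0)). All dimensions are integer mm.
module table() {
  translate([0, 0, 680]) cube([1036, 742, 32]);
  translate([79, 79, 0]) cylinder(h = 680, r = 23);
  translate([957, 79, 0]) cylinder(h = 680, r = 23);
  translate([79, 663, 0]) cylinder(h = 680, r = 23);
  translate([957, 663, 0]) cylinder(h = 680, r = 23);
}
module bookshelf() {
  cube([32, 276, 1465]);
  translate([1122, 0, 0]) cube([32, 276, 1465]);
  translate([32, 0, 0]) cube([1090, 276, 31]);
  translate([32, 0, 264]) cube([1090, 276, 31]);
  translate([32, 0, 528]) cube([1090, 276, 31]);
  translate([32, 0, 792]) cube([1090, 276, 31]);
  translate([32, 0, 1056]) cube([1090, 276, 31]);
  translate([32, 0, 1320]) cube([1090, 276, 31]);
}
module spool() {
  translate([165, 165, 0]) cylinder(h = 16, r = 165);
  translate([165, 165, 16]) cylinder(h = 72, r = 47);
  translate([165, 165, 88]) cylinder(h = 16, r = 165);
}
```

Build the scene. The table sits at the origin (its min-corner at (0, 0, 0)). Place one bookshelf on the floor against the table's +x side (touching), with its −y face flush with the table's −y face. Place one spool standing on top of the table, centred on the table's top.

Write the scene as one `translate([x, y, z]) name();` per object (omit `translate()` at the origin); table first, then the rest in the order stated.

table();
translate([1036, 0, 0]) bookshelf();
translate([353, 206, 712]) spool();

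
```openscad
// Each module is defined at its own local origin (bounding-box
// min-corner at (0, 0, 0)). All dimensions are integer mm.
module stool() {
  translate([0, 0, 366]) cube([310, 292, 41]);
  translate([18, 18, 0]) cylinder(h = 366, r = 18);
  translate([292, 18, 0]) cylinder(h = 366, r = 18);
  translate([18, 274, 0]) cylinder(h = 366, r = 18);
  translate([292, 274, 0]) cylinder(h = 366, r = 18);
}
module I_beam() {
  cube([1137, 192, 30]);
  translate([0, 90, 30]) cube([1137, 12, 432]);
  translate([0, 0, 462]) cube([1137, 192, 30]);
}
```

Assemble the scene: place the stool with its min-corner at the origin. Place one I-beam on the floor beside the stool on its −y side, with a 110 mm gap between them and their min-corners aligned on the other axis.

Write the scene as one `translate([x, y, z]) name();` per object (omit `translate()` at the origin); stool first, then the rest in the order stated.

stool();
translate([0, -302, 0]) I_beam();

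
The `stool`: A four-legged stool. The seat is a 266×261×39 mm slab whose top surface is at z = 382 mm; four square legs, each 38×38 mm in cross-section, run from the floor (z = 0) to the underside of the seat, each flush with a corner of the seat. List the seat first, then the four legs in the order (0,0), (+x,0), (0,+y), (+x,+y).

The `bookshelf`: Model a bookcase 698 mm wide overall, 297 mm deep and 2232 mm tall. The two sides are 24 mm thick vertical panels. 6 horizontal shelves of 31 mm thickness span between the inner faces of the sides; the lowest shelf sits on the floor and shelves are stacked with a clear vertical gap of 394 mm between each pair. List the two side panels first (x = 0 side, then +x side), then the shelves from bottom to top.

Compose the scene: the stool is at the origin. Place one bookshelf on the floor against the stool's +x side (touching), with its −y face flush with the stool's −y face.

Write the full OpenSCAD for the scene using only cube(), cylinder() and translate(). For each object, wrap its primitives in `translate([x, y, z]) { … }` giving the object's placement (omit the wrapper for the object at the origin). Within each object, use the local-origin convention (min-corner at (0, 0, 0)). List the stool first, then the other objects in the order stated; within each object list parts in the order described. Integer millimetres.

translate([0, 0, 343]) cube([266, 261, 39]);
cube([38, 38, 343]);
translate([228, 0, 0]) cube([38, 38, 343]);
translate([0, 223, 0]) cube([38, 38, 343]);
translate([228, 223, 0]) cube([38, 38, 343]);
translate([266, 0, 0]) {
  cube([24, 297, 2232]);
  translate([674, 0, 0]) cube([24, 297, 2232]);
  translate([24, 0, 0]) cube([650, 297, 31]);
  translate([24, 0, 425]) cube([650, 297, 31]);
  translate([24, 0, 850]) cube([650, 297, 31]);
  translate([24, 0, 1275]) cube([650, 297, 31]);
  translate([24, 0, 1700]) cube([650, 297, 31]);
  translate([24, 0, 2125]) cube([650, 297, 31]);
}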